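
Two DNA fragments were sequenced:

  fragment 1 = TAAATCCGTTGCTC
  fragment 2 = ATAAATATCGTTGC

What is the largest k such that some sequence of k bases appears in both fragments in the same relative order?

Match T at fragment 1[1]=fragment 2[2], then A at fragment 1[2]=fragment 2[4], then A at fragment 1[3]=fragment 2[5], then A at fragment 1[4]=fragment 2[7], then T at fragment 1[5]=fragment 2[8], then C at fragment 1[7]=fragment 2[9], then G at fragment 1[8]=fragment 2[10], then T at fragment 1[9]=fragment 2[11], then T at fragment 1[10]=fragment 2[12], then G at fragment 1[11]=fragment 2[13], then C at fragment 1[14]=fragment 2[14] — 11 bases in the same relative order in both. The LCS DP gives dp[14][14] = 11, so this is optimal.

11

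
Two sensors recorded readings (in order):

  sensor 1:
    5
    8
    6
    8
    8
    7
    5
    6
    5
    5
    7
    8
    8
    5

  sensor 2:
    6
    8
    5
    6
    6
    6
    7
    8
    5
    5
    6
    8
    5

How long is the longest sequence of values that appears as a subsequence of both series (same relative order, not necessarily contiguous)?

Taking 6 (sensor 1 #3, sensor 2 #1) → 8 (sensor 1 #5, sensor 2 #2) → 5 (sensor 1 #7, sensor 2 #3) → 6 (sensor 1 #8, sensor 2 #6) → 5 (sensor 1 #9, sensor 2 #9) → 5 (sensor 1 #10, sensor 2 #10) → 8 (sensor 1 #13, sensor 2 #12) → 5 (sensor 1 #14, sensor 2 #13) gives a common subsequence of length 8. Since dp[14][13] = 8, nothing longer is possible.

8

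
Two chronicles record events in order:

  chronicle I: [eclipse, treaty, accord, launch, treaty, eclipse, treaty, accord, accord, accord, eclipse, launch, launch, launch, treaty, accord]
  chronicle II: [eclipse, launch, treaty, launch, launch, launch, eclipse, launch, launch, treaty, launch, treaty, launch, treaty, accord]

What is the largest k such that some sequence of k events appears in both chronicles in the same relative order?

One common subsequence of length 9: eclipse at chronicle I[1]=chronicle II[1] → treaty at chronicle I[2]=chronicle II[3] → launch at chronicle I[4]=chronicle II[6] → eclipse at chronicle I[6]=chronicle II[7] → treaty at chronicle I[7]=chronicle II[10] → launch at chronicle I[12]=chronicle II[11] → launch at chronicle I[14]=chronicle II[13] → treaty at chronicle I[15]=chronicle II[14] → accord at chronicle I[16]=chronicle II[15]. Since dp[16][15] = 9, nothing longer is possible.

9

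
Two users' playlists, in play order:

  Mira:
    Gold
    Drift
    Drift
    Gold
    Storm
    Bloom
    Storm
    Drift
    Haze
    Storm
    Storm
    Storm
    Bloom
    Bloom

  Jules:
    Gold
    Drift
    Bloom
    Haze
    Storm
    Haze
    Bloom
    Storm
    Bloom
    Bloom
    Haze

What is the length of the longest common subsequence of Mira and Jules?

8

Match Gold at Mira[1]=Jules[1] → Drift at Mira[3]=Jules[2] → Bloom at Mira[6]=Jules[3] → Storm at Mira[7]=Jules[5] → Haze at Mira[9]=Jules[6] → Storm at Mira[12]=Jules[8] → Bloom at Mira[13]=Jules[9] → Bloom at Mira[14]=Jules[10] — 8 songs in the same relative order in both. Since dp[14][11] = 8, nothing longer is possible.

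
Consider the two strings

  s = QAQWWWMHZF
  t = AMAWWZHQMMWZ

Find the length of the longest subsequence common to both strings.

Let dp[i][j] be the LCS length of the first i characters of s and the first j characters of t. dp[i][j] = dp[i-1][j-1]+1 when the i-th and j-th characters match, else max(dp[i-1][j], dp[i][j-1]).
    ·  A  M  A  W  W  Z  H  Q  M  M  W  Z
 ·  0  0  0  0  0  0  0  0  0  0  0  0  0
 Q  0  0  0  0  0  0  0  0  1  1  1  1  1
 A  0  1  1  1  1  1  1  1  1  1  1  1  1
 Q  0  1  1  1  1  1  1  1  2  2  2  2  2
 W  0  1  1  1  2  2  2  2  2  2  2  3  3
 W  0  1  1  1  2  3  3  3  3  3  3  3  3
 W  0  1  1  1  2  3  3  3  3  3  3  4  4
 M  0  1  2  2  2  3  3  3  3  4  4  4  4
 H  0  1  2  2  2  3  3  4  4  4  4  4  4
 Z  0  1  2  2  2  3  4  4  4  4  4  4  5
 F  0  1  2  2  2  3  4  4  4  4  4  4  5
dp[10][12] = 5. One LCS (by backtracking along matches): AWWWZ.

5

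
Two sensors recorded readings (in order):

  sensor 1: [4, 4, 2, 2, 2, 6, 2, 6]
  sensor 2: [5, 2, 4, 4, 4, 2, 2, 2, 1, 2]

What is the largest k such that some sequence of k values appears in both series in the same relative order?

Let dp[i][j] be the LCS length of the first i values of sensor 1 and the first j values of sensor 2. dp[i][j] = dp[i-1][j-1]+1 when the i-th and j-th values match, else max(dp[i-1][j], dp[i][j-1]).
    ·  5  2  4  4  4  2  2  2  1  2
 ·  0  0  0  0  0  0  0  0  0  0  0
 4  0  0  0  1  1  1  1  1  1  1  1
 4  0  0  0  1  2  2  2  2  2  2  2
 2  0  0  1  1  2  2  3  3  3  3  3
 2  0  0  1  1  2  2  3  4  4  4  4
 2  0  0  1  1  2  2  3  4  5  5  5
 6  0  0  1  1  2  2  3  4  5  5  5
 2  0  0  1  1  2  2  3  4  5  5  6
 6  0  0  1  1  2  2  3  4  5  5  6
dp[8][10] = 6. One LCS (by backtracking along matches): 4, 4, 2, 2, 2, 2.

6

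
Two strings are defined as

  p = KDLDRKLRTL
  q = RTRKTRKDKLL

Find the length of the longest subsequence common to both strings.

Let dp[i][j] be the LCS length of the first i characters of p and the first j characters of q. dp[i][j] = dp[i-1][j-1]+1 when the i-th and j-th characters match, else max(dp[i-1][j], dp[i][j-1]).
    ·  R  T  R  K  T  R  K  D  K  L  L
 ·  0  0  0  0  0  0  0  0  0  0  0  0
 K  0  0  0  0  1  1  1  1  1  1  1  1
 D  0  0  0  0  1  1  1  1  2  2  2  2
 L  0  0  0  0  1  1  1  1  2  2  3  3
 D  0  0  0  0  1  1  1  1  2  2  3  3
 R  0  1  1  1  1  1  2  2  2  2  3  3
 K  0  1  1  1  2  2  2  3  3  3  3  3
 L  0  1  1  1  2  2  2  3  3  3  4  4
 R  0  1  1  2  2  2  3  3  3  3  4  4
 T  0  1  2  2  2  3  3  3  3  3  4  4
 L  0  1  2  2  2  3  3  3  3  3  4  5
dp[10][11] = 5. One LCS (by backtracking along matches): KDKLL.

5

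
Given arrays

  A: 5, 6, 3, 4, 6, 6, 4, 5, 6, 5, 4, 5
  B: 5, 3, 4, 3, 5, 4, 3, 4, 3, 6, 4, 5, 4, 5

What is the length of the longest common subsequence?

Taking 5 at A[1]=B[5]; then 3 at A[3]=B[7]; then 4 at A[4]=B[8]; then 6 at A[6]=B[10]; then 4 at A[7]=B[11]; then 5 at A[10]=B[12]; then 4 at A[11]=B[13]; then 5 at A[12]=B[14] gives a common subsequence of length 8. Since dp[12][14] = 8, nothing longer is possible.

8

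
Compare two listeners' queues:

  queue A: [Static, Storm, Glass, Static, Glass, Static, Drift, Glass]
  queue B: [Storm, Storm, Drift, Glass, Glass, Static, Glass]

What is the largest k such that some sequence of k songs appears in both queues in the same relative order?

5

Match Storm at queue A[2]=queue B[2], Glass at queue A[3]=queue B[4], Glass at queue A[5]=queue B[5], Static at queue A[6]=queue B[6], Glass at queue A[8]=queue B[7] — 5 songs in the same relative order in both, and the DP table's final entry dp[8][7] is also 5, so no common subsequence is longer.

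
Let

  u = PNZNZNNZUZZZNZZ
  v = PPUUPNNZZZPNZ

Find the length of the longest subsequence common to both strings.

Match P at u[1]=v[5] → N at u[2]=v[6] → N at u[4]=v[7] → Z at u[5]=v[8] → Z at u[8]=v[9] → Z at u[10]=v[10] → N at u[13]=v[12] → Z at u[15]=v[13] — 8 characters in the same relative order in both, and the DP table's final entry dp[15][13] is also 8, so no common subsequence is longer.

8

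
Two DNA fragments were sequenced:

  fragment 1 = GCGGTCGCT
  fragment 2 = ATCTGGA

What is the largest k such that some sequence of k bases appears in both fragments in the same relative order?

Let dp[i][j] be the LCS length of the first i bases of fragment 1 and the first j bases of fragment 2. dp[i][j] = dp[i-1][j-1]+1 when the i-th and j-th bases match, else max(dp[i-1][j], dp[i][j-1]).
    ·  A  T  C  T  G  G  A
 ·  0  0  0  0  0  0  0  0
 G  0  0  0  0  0  1  1  1
 C  0  0  0  1  1  1  1  1
 G  0  0  0  1  1  2  2  2
 G  0  0  0  1  1  2  3  3
 T  0  0  1  1  2  2  3  3
 C  0  0  1  2  2  2  3  3
 G  0  0  1  2  2  3  3  3
 C  0  0  1  2  2  3  3  3
 T  0  0  1  2  3  3  3  3
dp[9][7] = 3. One LCS (by backtracking along matches): CGG.

3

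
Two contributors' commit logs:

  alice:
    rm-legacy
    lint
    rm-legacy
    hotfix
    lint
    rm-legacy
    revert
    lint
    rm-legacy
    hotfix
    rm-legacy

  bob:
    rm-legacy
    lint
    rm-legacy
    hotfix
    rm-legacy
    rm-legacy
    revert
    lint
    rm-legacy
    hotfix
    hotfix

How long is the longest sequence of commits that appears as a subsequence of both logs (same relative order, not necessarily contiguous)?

Match rm-legacy at alice[1]=bob[1], lint at alice[2]=bob[2], rm-legacy at alice[3]=bob[3], hotfix at alice[4]=bob[4], rm-legacy at alice[6]=bob[6], revert at alice[7]=bob[7], lint at alice[8]=bob[8], rm-legacy at alice[9]=bob[9], hotfix at alice[10]=bob[11] — 9 commits in the same relative order in both, and the DP table's final entry dp[11][11] is also 9, so no common subsequence is longer.

9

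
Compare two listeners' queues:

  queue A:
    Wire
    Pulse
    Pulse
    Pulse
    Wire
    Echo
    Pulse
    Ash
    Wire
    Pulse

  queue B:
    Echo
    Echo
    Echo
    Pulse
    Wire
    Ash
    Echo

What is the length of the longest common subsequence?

One common subsequence of length 3: Pulse at queue A[4]=queue B[4] → Wire at queue A[5]=queue B[5] → Echo at queue A[6]=queue B[7]. The LCS DP gives dp[10][7] = 3, so this is optimal.

3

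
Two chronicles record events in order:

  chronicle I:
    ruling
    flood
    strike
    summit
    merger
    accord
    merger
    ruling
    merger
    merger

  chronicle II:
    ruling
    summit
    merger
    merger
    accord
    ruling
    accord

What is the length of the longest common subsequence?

5

Pick ruling at chronicle I[1]=chronicle II[1] → summit at chronicle I[4]=chronicle II[2] → merger at chronicle I[5]=chronicle II[4] → accord at chronicle I[6]=chronicle II[5] → ruling at chronicle I[8]=chronicle II[6]; all 5 events appear in both, in order. dp[10][7] = 5 confirms this is the maximum.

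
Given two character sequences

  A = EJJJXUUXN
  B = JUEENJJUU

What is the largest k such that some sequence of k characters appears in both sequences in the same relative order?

5

Taking E [1,4], J [3,6], J [4,7], U [6,8], U [7,9] gives a common subsequence of length 5. The LCS DP gives dp[9][9] = 5, so this is optimal.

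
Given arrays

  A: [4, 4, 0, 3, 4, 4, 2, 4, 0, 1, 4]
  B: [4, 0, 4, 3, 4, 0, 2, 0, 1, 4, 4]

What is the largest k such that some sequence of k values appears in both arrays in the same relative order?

8

One common subsequence of length 8: 4 (A #1, B #1), then 4 (A #2, B #3), then 3 (A #4, B #4), then 4 (A #5, B #5), then 2 (A #7, B #7), then 0 (A #9, B #8), then 1 (A #10, B #9), then 4 (A #11, B #11). The LCS DP gives dp[11][11] = 8, so this is optimal.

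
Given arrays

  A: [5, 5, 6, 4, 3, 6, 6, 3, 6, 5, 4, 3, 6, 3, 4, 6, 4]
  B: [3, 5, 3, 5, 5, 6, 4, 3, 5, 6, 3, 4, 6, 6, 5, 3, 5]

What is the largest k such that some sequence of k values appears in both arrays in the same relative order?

10

Match 5 (A #1, B #4), then 5 (A #2, B #5), then 6 (A #3, B #6), then 4 (A #4, B #7), then 3 (A #5, B #8), then 6 (A #6, B #10), then 6 (A #7, B #13), then 6 (A #9, B #14), then 5 (A #10, B #15), then 3 (A #12, B #16) — 10 values in the same relative order in both. dp[17][17] = 10 confirms this is the maximum.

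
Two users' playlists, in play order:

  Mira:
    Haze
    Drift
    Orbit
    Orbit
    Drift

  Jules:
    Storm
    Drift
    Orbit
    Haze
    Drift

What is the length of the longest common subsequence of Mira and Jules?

3

Match Drift [2,2] → Orbit [3,3] → Drift [5,5] — 3 songs in the same relative order in both. The LCS DP gives dp[5][5] = 3, so this is optimal.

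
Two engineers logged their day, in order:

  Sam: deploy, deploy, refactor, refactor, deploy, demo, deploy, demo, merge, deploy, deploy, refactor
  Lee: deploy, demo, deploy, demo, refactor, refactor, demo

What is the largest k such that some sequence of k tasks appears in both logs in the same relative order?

Taking deploy [1,1], then deploy [2,3], then refactor [3,5], then refactor [4,6], then demo [8,7] gives a common subsequence of length 5, and the DP table's final entry dp[12][7] is also 5, so no common subsequence is longer.

5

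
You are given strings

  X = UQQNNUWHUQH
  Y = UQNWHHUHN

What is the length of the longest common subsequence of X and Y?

Pick U (X #1, Y #1) → Q (X #3, Y #2) → N (X #5, Y #3) → W (X #7, Y #4) → H (X #8, Y #6) → U (X #9, Y #7) → H (X #11, Y #8); all 7 characters appear in both, in order, and the DP table's final entry dp[11][9] is also 7, so no common subsequence is longer.

7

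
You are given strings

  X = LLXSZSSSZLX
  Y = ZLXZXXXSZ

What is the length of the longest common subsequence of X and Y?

5

Match L at X[2]=Y[2], then X at X[3]=Y[3], then Z at X[5]=Y[4], then S at X[8]=Y[8], then Z at X[9]=Y[9] — 5 characters in the same relative order in both. dp[11][9] = 5 confirms this is the maximum.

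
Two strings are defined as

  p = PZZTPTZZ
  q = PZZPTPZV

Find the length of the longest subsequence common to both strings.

Match P [1,1]; then Z [2,2]; then Z [3,3]; then T [4,5]; then P [5,6]; then Z [7,7] — 6 characters in the same relative order in both, and the DP table's final entry dp[8][8] is also 6, so no common subsequence is longer.

6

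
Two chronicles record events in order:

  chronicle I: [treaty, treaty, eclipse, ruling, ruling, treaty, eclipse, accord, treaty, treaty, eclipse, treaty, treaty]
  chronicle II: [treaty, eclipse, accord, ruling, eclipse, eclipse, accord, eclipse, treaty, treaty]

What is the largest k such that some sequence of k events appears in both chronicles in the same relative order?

8

Pick treaty (chronicle I #2, chronicle II #1) → eclipse (chronicle I #3, chronicle II #2) → ruling (chronicle I #4, chronicle II #4) → eclipse (chronicle I #7, chronicle II #6) → accord (chronicle I #8, chronicle II #7) → eclipse (chronicle I #11, chronicle II #8) → treaty (chronicle I #12, chronicle II #9) → treaty (chronicle I #13, chronicle II #10); all 8 events appear in both, in order. dp[13][10] = 8 confirms this is the maximum.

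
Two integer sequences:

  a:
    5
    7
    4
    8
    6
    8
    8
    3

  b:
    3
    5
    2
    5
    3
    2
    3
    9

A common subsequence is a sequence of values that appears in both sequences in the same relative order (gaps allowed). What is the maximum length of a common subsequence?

Taking 5 [1,4], 3 [8,7] gives a common subsequence of length 2, and the DP table's final entry dp[8][8] is also 2, so no common subsequence is longer.

2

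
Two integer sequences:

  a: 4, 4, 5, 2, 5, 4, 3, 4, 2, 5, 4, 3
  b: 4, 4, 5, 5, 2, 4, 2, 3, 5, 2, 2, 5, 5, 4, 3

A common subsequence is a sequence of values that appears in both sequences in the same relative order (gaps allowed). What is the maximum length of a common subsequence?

Match 4 (a #1, b #1), then 4 (a #2, b #2), then 5 (a #3, b #4), then 2 (a #4, b #5), then 4 (a #6, b #6), then 3 (a #7, b #8), then 2 (a #9, b #11), then 5 (a #10, b #13), then 4 (a #11, b #14), then 3 (a #12, b #15) — 10 values in the same relative order in both. Since dp[12][15] = 10, nothing longer is possible.

10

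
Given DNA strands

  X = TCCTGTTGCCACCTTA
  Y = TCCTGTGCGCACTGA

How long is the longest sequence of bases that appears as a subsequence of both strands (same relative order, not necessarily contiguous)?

Match T [1,1], C [2,2], C [3,3], T [4,4], G [5,5], T [7,6], G [8,7], C [9,8], C [10,10], A [11,11], C [13,12], T [14,13], A [16,15] — 13 bases in the same relative order in both. Since dp[16][15] = 13, nothing longer is possible.

13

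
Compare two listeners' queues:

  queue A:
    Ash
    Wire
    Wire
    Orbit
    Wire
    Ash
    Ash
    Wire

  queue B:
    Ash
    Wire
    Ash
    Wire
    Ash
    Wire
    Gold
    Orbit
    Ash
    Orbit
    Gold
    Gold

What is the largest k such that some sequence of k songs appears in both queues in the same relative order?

Taking Ash (queue A #1, queue B #3), then Wire (queue A #2, queue B #4), then Wire (queue A #3, queue B #6), then Orbit (queue A #4, queue B #8), then Ash (queue A #6, queue B #9) gives a common subsequence of length 5. dp[8][12] = 5 confirms this is the maximum.

5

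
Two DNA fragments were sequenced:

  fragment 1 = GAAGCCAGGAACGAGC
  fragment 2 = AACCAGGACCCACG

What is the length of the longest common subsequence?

11

Match A at fragment 1[2]=fragment 2[1], A at fragment 1[3]=fragment 2[2], C at fragment 1[5]=fragment 2[3], C at fragment 1[6]=fragment 2[4], A at fragment 1[7]=fragment 2[5], G at fragment 1[8]=fragment 2[6], G at fragment 1[9]=fragment 2[7], A at fragment 1[10]=fragment 2[8], A at fragment 1[11]=fragment 2[12], C at fragment 1[12]=fragment 2[13], G at fragment 1[15]=fragment 2[14] — 11 bases in the same relative order in both. Since dp[16][14] = 11, nothing longer is possible.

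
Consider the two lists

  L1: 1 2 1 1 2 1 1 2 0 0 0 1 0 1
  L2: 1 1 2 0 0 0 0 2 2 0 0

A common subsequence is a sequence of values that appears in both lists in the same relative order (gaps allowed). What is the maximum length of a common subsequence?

7

One common subsequence of length 7: 1 (L1 #3, L2 #1) → 1 (L1 #4, L2 #2) → 2 (L1 #5, L2 #3) → 0 (L1 #9, L2 #6) → 0 (L1 #10, L2 #7) → 0 (L1 #11, L2 #10) → 0 (L1 #13, L2 #11). dp[14][11] = 7 confirms this is the maximum.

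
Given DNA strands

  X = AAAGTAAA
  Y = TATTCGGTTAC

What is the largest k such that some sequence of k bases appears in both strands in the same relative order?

4

Let dp[i][j] be the LCS length of the first i bases of X and the first j bases of Y. dp[i][j] = dp[i-1][j-1]+1 when the i-th and j-th bases match, else max(dp[i-1][j], dp[i][j-1]).
    ·  T  A  T  T  C  G  G  T  T  A  C
 ·  0  0  0  0  0  0  0  0  0  0  0  0
 A  0  0  1  1  1  1  1  1  1  1  1  1
 A  0  0  1  1  1  1  1  1  1  1  2  2
 A  0  0  1  1  1  1  1  1  1  1  2  2
 G  0  0  1  1  1  1  2  2  2  2  2  2
 T  0  1  1  2  2  2  2  2  3  3  3  3
 A  0  1  2  2  2  2  2  2  3  3  4  4
 A  0  1  2  2  2  2  2  2  3  3  4  4
 A  0  1  2  2  2  2  2  2  3  3  4  4
dp[8][11] = 4. One LCS (by backtracking along matches): AGTA.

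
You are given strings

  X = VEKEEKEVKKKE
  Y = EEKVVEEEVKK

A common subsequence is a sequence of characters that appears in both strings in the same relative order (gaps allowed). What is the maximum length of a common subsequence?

8

Taking E at X[2]=Y[2] → K at X[3]=Y[3] → E at X[4]=Y[6] → E at X[5]=Y[7] → E at X[7]=Y[8] → V at X[8]=Y[9] → K at X[10]=Y[10] → K at X[11]=Y[11] gives a common subsequence of length 8, and the DP table's final entry dp[12][11] is also 8, so no common subsequence is longer.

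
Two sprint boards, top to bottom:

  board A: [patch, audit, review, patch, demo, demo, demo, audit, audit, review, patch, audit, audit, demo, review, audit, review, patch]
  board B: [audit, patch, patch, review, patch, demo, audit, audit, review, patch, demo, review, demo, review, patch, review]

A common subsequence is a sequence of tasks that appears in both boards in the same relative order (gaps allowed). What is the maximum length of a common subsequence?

Taking patch (board A #1, board B #3), then review (board A #3, board B #4), then patch (board A #4, board B #5), then demo (board A #7, board B #6), then audit (board A #8, board B #7), then audit (board A #9, board B #8), then review (board A #10, board B #9), then patch (board A #11, board B #10), then demo (board A #14, board B #11), then review (board A #15, board B #12), then review (board A #17, board B #14), then patch (board A #18, board B #15) gives a common subsequence of length 12. The LCS DP gives dp[18][16] = 12, so this is optimal.

12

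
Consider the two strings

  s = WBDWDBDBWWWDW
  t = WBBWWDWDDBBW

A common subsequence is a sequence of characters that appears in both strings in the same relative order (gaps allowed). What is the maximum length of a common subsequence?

Match W at s[1]=t[1] → B at s[2]=t[3] → D at s[3]=t[6] → W at s[4]=t[7] → D at s[5]=t[9] → B at s[6]=t[10] → B at s[8]=t[11] → W at s[13]=t[12] — 8 characters in the same relative order in both. The LCS DP gives dp[13][12] = 8, so this is optimal.

8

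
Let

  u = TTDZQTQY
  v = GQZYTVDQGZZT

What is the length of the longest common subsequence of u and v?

Taking T at u[1]=v[5], then D at u[3]=v[7], then Z at u[4]=v[11], then T at u[6]=v[12] gives a common subsequence of length 4. Since dp[8][12] = 4, nothing longer is possible.

4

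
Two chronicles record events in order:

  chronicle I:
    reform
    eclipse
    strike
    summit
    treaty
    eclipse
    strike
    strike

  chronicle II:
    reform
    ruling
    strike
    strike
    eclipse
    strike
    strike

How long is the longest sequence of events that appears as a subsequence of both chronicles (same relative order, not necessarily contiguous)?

Taking reform [1,1] → strike [3,4] → eclipse [6,5] → strike [7,6] → strike [8,7] gives a common subsequence of length 5, and the DP table's final entry dp[8][7] is also 5, so no common subsequence is longer.

5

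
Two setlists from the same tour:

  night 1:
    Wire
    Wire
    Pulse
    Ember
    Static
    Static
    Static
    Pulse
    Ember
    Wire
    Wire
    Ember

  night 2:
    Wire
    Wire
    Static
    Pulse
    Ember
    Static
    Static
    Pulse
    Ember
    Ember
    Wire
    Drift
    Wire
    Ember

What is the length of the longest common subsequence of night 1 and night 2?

11

Match Wire [1,1]; then Wire [2,2]; then Pulse [3,4]; then Ember [4,5]; then Static [6,6]; then Static [7,7]; then Pulse [8,8]; then Ember [9,10]; then Wire [10,11]; then Wire [11,13]; then Ember [12,14] — 11 songs in the same relative order in both. dp[12][14] = 11 confirms this is the maximum.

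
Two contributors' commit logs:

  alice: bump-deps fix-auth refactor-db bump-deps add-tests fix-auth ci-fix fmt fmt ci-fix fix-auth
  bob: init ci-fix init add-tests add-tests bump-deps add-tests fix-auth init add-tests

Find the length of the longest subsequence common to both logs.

One common subsequence of length 3: bump-deps (alice #1, bob #6), then fix-auth (alice #2, bob #8), then add-tests (alice #5, bob #10). dp[11][10] = 3 confirms this is the maximum.

3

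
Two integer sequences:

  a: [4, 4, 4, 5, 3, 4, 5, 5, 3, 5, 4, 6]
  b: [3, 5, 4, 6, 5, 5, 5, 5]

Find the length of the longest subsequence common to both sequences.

Let dp[i][j] be the LCS length of the first i values of a and the first j values of b. dp[i][j] = dp[i-1][j-1]+1 when the i-th and j-th values match, else max(dp[i-1][j], dp[i][j-1]).
    ·  3  5  4  6  5  5  5  5
 ·  0  0  0  0  0  0  0  0  0
 4  0  0  0  1  1  1  1  1  1
 4  0  0  0  1  1  1  1  1  1
 4  0  0  0  1  1  1  1  1  1
 5  0  0  1  1  1  2  2  2  2
 3  0  1  1  1  1  2  2  2  2
 4  0  1  1  2  2  2  2  2  2
 5  0  1  2  2  2  3  3  3  3
 5  0  1  2  2  2  3  4  4  4
 3  0  1  2  2  2  3  4  4  4
 5  0  1  2  2  2  3  4  5  5
 4  0  1  2  3  3  3  4  5  5
 6  0  1  2  3  4  4  4  5  5
dp[12][8] = 5. One LCS (by backtracking along matches): 4, 5, 5, 5, 5.

5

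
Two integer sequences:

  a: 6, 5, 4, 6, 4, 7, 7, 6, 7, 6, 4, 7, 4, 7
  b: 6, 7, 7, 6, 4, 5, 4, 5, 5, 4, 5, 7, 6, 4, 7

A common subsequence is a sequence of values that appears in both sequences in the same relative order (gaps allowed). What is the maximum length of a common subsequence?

8

One common subsequence of length 8: 6 [1,4], 5 [2,6], 4 [3,7], 4 [5,10], 7 [9,12], 6 [10,13], 4 [13,14], 7 [14,15], and the DP table's final entry dp[14][15] is also 8, so no common subsequence is longer.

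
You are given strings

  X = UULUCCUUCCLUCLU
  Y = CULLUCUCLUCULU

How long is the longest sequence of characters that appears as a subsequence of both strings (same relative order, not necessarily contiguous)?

11

Pick U at X[1]=Y[2], L at X[3]=Y[4], U at X[4]=Y[5], C at X[6]=Y[6], U at X[8]=Y[7], C at X[10]=Y[8], L at X[11]=Y[9], U at X[12]=Y[10], C at X[13]=Y[11], L at X[14]=Y[13], U at X[15]=Y[14]; all 11 characters appear in both, in order, and the DP table's final entry dp[15][14] is also 11, so no common subsequence is longer.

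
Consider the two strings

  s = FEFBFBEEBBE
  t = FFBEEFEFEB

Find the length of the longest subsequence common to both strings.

7

Let dp[i][j] be the LCS length of the first i characters of s and the first j characters of t. dp[i][j] = dp[i-1][j-1]+1 when the i-th and j-th characters match, else max(dp[i-1][j], dp[i][j-1]).
    ·  F  F  B  E  E  F  E  F  E  B
 ·  0  0  0  0  0  0  0  0  0  0  0
 F  0  1  1  1  1  1  1  1  1  1  1
 E  0  1  1  1  2  2  2  2  2  2  2
 F  0  1  2  2  2  2  3  3  3  3  3
 B  0  1  2  3  3  3  3  3  3  3  4
 F  0  1  2  3  3  3  4  4  4  4  4
 B  0  1  2  3  3  3  4  4  4  4  5
 E  0  1  2  3  4  4  4  5  5  5  5
 E  0  1  2  3  4  5  5  5  5  6  6
 B  0  1  2  3  4  5  5  5  5  6  7
 B  0  1  2  3  4  5  5  5  5  6  7
 E  0  1  2  3  4  5  5  6  6  6  7
dp[11][10] = 7. One LCS (by backtracking along matches): FFBFEEB.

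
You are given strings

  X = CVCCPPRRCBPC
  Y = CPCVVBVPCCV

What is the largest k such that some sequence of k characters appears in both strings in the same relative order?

Match C at X[4]=Y[1]; then P at X[6]=Y[2]; then C at X[9]=Y[3]; then B at X[10]=Y[6]; then P at X[11]=Y[8]; then C at X[12]=Y[10] — 6 characters in the same relative order in both. dp[12][11] = 6 confirms this is the maximum.

6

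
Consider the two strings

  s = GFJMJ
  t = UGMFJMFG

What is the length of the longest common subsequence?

4

Taking G (s #1, t #2); then F (s #2, t #4); then J (s #3, t #5); then M (s #4, t #6) gives a common subsequence of length 4. dp[5][8] = 4 confirms this is the maximum.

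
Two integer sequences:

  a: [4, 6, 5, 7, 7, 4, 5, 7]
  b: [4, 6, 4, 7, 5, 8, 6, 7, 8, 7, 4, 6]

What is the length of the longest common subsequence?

Taking 4 (a #1, b #1), 6 (a #2, b #2), 5 (a #3, b #5), 7 (a #4, b #8), 7 (a #5, b #10), 4 (a #6, b #11) gives a common subsequence of length 6. The LCS DP gives dp[8][12] = 6, so this is optimal.

6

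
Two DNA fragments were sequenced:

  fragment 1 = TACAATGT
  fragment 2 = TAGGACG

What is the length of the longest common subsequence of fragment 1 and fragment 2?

Pick T [1,1], then A [2,5], then C [3,6], then G [7,7]; all 4 bases appear in both, in order, and the DP table's final entry dp[8][7] is also 4, so no common subsequence is longer.

4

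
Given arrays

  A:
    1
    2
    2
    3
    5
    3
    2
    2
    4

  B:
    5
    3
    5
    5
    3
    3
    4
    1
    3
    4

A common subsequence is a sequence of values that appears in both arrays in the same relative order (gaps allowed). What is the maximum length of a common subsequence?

Pick 3 (A #4, B #2), then 5 (A #5, B #4), then 3 (A #6, B #9), then 4 (A #9, B #10); all 4 values appear in both, in order. dp[9][10] = 4 confirms this is the maximum.

4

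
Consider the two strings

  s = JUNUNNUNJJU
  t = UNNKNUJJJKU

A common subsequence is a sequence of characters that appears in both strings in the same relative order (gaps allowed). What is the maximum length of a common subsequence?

Match U at s[2]=t[1], N at s[3]=t[2], N at s[5]=t[3], N at s[6]=t[5], U at s[7]=t[6], J at s[9]=t[8], J at s[10]=t[9], U at s[11]=t[11] — 8 characters in the same relative order in both. dp[11][11] = 8 confirms this is the maximum.

8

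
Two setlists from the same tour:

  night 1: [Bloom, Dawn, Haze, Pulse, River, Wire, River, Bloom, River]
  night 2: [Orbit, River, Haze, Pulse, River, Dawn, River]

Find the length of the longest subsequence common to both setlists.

Taking Haze at night 1[3]=night 2[3], Pulse at night 1[4]=night 2[4], River at night 1[5]=night 2[5], River at night 1[9]=night 2[7] gives a common subsequence of length 4, and the DP table's final entry dp[9][7] is also 4, so no common subsequence is longer.

4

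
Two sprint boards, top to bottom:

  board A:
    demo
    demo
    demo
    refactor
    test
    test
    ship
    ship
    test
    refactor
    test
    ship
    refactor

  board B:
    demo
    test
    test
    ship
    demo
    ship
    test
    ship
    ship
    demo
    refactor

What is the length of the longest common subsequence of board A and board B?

8

Taking demo (board A #3, board B #1), test (board A #5, board B #2), test (board A #6, board B #3), ship (board A #7, board B #4), ship (board A #8, board B #6), test (board A #9, board B #7), ship (board A #12, board B #9), refactor (board A #13, board B #11) gives a common subsequence of length 8. The LCS DP gives dp[13][11] = 8, so this is optimal.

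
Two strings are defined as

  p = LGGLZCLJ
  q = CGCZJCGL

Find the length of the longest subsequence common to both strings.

4

Let dp[i][j] be the LCS length of the first i characters of p and the first j characters of q. dp[i][j] = dp[i-1][j-1]+1 when the i-th and j-th characters match, else max(dp[i-1][j], dp[i][j-1]).
    ·  C  G  C  Z  J  C  G  L
 ·  0  0  0  0  0  0  0  0  0
 L  0  0  0  0  0  0  0  0  1
 G  0  0  1  1  1  1  1  1  1
 G  0  0  1  1  1  1  1  2  2
 L  0  0  1  1  1  1  1  2  3
 Z  0  0  1  1  2  2  2  2  3
 C  0  1  1  2  2  2  3  3  3
 L  0  1  1  2  2  2  3  3  4
 J  0  1  1  2  2  3  3  3  4
dp[8][8] = 4. One LCS (by backtracking along matches): GZCL.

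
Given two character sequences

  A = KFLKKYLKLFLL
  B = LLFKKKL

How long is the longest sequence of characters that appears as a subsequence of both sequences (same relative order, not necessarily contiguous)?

5

Let dp[i][j] be the LCS length of the first i characters of A and the first j characters of B. dp[i][j] = dp[i-1][j-1]+1 when the i-th and j-th characters match, else max(dp[i-1][j], dp[i][j-1]).
    ·  L  L  F  K  K  K  L
 ·  0  0  0  0  0  0  0  0
 K  0  0  0  0  1  1  1  1
 F  0  0  0  1  1  1  1  1
 L  0  1  1  1  1  1  1  2
 K  0  1  1  1  2  2  2  2
 K  0  1  1  1  2  3  3  3
 Y  0  1  1  1  2  3  3  3
 L  0  1  2  2  2  3  3  4
 K  0  1  2  2  3  3  4  4
 L  0  1  2  2  3  3  4  5
 F  0  1  2  3  3  3  4  5
 L  0  1  2  3  3  3  4  5
 L  0  1  2  3  3  3  4  5
dp[12][7] = 5. One LCS (by backtracking along matches): FKKKL.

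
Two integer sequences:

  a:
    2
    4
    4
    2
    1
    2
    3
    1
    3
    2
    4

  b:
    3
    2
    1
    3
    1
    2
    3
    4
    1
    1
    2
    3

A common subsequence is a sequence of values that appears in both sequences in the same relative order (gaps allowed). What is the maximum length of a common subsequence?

6

Pick 2 (a #1, b #2) → 1 (a #5, b #5) → 2 (a #6, b #6) → 3 (a #7, b #7) → 1 (a #8, b #10) → 3 (a #9, b #12); all 6 values appear in both, in order. The LCS DP gives dp[11][12] = 6, so this is optimal.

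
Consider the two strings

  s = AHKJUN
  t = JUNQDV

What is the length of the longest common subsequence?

3

Match J (s #4, t #1) → U (s #5, t #2) → N (s #6, t #3) — 3 characters in the same relative order in both. The LCS DP gives dp[6][6] = 3, so this is optimal.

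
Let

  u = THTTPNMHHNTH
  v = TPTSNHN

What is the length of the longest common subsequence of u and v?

Pick T [1,1] → T [3,3] → N [6,5] → H [9,6] → N [10,7]; all 5 characters appear in both, in order, and the DP table's final entry dp[12][7] is also 5, so no common subsequence is longer.

5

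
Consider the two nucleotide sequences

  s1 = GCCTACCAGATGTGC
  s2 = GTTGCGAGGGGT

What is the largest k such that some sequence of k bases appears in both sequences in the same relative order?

7

Taking G at s1[1]=s2[1] → T at s1[4]=s2[3] → C at s1[6]=s2[5] → A at s1[8]=s2[7] → G at s1[9]=s2[10] → G at s1[12]=s2[11] → T at s1[13]=s2[12] gives a common subsequence of length 7. dp[15][12] = 7 confirms this is the maximum.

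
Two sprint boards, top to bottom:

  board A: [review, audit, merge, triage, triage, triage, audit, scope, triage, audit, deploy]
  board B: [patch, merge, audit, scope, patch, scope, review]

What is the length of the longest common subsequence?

One common subsequence of length 3: merge (board A #3, board B #2) → audit (board A #7, board B #3) → scope (board A #8, board B #6), and the DP table's final entry dp[11][7] is also 3, so no common subsequence is longer.

3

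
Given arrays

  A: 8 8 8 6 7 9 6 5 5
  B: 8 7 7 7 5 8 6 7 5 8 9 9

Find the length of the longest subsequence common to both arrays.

5

Let dp[i][j] be the LCS length of the first i values of A and the first j values of B. dp[i][j] = dp[i-1][j-1]+1 when the i-th and j-th values match, else max(dp[i-1][j], dp[i][j-1]).
    ·  8  7  7  7  5  8  6  7  5  8  9  9
 ·  0  0  0  0  0  0  0  0  0  0  0  0  0
 8  0  1  1  1  1  1  1  1  1  1  1  1  1
 8  0  1  1  1  1  1  2  2  2  2  2  2  2
 8  0  1  1  1  1  1  2  2  2  2  3  3  3
 6  0  1  1  1  1  1  2  3  3  3  3  3  3
 7  0  1  2  2  2  2  2  3  4  4  4  4  4
 9  0  1  2  2  2  2  2  3  4  4  4  5  5
 6  0  1  2  2  2  2  2  3  4  4  4  5  5
 5  0  1  2  2  2  3  3  3  4  5  5  5  5
 5  0  1  2  2  2  3  3  3  4  5  5  5  5
dp[9][12] = 5. One LCS (by backtracking along matches): 8, 8, 6, 7, 9.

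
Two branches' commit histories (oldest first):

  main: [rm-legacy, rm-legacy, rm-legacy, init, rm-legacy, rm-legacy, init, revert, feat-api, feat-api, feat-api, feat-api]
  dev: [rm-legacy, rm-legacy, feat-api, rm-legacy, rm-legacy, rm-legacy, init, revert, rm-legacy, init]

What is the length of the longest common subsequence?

7

One common subsequence of length 7: rm-legacy (main #1, dev #1); then rm-legacy (main #2, dev #2); then rm-legacy (main #3, dev #4); then rm-legacy (main #5, dev #5); then rm-legacy (main #6, dev #6); then init (main #7, dev #7); then revert (main #8, dev #8), and the DP table's final entry dp[12][10] is also 7, so no common subsequence is longer.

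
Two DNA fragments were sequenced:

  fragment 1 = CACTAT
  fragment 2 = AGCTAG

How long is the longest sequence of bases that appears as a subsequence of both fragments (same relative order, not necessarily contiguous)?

One common subsequence of length 4: A (fragment 1 #2, fragment 2 #1), then C (fragment 1 #3, fragment 2 #3), then T (fragment 1 #4, fragment 2 #4), then A (fragment 1 #5, fragment 2 #5). Since dp[6][6] = 4, nothing longer is possible.

4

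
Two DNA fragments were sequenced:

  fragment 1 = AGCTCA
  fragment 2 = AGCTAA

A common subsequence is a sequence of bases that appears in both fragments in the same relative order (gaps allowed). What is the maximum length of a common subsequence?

One common subsequence of length 5: A at fragment 1[1]=fragment 2[1] → G at fragment 1[2]=fragment 2[2] → C at fragment 1[3]=fragment 2[3] → T at fragment 1[4]=fragment 2[4] → A at fragment 1[6]=fragment 2[6], and the DP table's final entry dp[6][6] is also 5, so no common subsequence is longer.

5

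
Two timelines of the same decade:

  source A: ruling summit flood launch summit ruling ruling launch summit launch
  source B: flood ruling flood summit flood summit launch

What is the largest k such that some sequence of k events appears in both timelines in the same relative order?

5

Match ruling at source A[1]=source B[2]; then summit at source A[2]=source B[4]; then flood at source A[3]=source B[5]; then summit at source A[9]=source B[6]; then launch at source A[10]=source B[7] — 5 events in the same relative order in both. Since dp[10][7] = 5, nothing longer is possible.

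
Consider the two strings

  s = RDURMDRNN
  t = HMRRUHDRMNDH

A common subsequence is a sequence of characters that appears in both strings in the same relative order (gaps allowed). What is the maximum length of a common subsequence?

Let dp[i][j] be the LCS length of the first i characters of s and the first j characters of t. dp[i][j] = dp[i-1][j-1]+1 when the i-th and j-th characters match, else max(dp[i-1][j], dp[i][j-1]).
    ·  H  M  R  R  U  H  D  R  M  N  D  H
 ·  0  0  0  0  0  0  0  0  0  0  0  0  0
 R  0  0  0  1  1  1  1  1  1  1  1  1  1
 D  0  0  0  1  1  1  1  2  2  2  2  2  2
 U  0  0  0  1  1  2  2  2  2  2  2  2  2
 R  0  0  0  1  2  2  2  2  3  3  3  3  3
 M  0  0  1  1  2  2  2  2  3  4  4  4  4
 D  0  0  1  1  2  2  2  3  3  4  4  5  5
 R  0  0  1  2  2  2  2  3  4  4  4  5  5
 N  0  0  1  2  2  2  2  3  4  4  5  5  5
 N  0  0  1  2  2  2  2  3  4  4  5  5  5
dp[9][12] = 5. One LCS (by backtracking along matches): RDRMD.

5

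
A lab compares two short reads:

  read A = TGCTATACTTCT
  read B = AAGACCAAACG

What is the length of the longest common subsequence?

Let dp[i][j] be the LCS length of the first i bases of read A and the first j bases of read B. dp[i][j] = dp[i-1][j-1]+1 when the i-th and j-th bases match, else max(dp[i-1][j], dp[i][j-1]).
    ·  A  A  G  A  C  C  A  A  A  C  G
 ·  0  0  0  0  0  0  0  0  0  0  0  0
 T  0  0  0  0  0  0  0  0  0  0  0  0
 G  0  0  0  1  1  1  1  1  1  1  1  1
 C  0  0  0  1  1  2  2  2  2  2  2  2
 T  0  0  0  1  1  2  2  2  2  2  2  2
 A  0  1  1  1  2  2  2  3  3  3  3  3
 T  0  1  1  1  2  2  2  3  3  3  3  3
 A  0  1  2  2  2  2  2  3  4  4  4  4
 C  0  1  2  2  2  3  3  3  4  4  5  5
 T  0  1  2  2  2  3  3  3  4  4  5  5
 T  0  1  2  2  2  3  3  3  4  4  5  5
 C  0  1  2  2  2  3  4  4  4  4  5  5
 T  0  1  2  2  2  3  4  4  4  4  5  5
dp[12][11] = 5. One LCS (by backtracking along matches): GCAAC.

5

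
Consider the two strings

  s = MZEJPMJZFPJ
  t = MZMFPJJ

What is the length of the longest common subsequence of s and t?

6

Match M at s[1]=t[1] → Z at s[2]=t[2] → M at s[6]=t[3] → F at s[9]=t[4] → P at s[10]=t[5] → J at s[11]=t[7] — 6 characters in the same relative order in both, and the DP table's final entry dp[11][7] is also 6, so no common subsequence is longer.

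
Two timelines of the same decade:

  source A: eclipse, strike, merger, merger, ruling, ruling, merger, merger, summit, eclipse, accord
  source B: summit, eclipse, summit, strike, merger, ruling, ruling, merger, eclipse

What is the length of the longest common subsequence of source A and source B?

One common subsequence of length 7: eclipse (source A #1, source B #2) → strike (source A #2, source B #4) → merger (source A #4, source B #5) → ruling (source A #5, source B #6) → ruling (source A #6, source B #7) → merger (source A #8, source B #8) → eclipse (source A #10, source B #9), and the DP table's final entry dp[11][9] is also 7, so no common subsequence is longer.

7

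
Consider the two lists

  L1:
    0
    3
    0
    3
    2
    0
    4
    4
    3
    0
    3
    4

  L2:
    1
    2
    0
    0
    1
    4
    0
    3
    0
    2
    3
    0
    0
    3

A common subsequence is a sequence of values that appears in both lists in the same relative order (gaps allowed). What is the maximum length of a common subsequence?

7

Taking 0 at L1[1]=L2[7]; then 3 at L1[2]=L2[8]; then 0 at L1[3]=L2[9]; then 3 at L1[4]=L2[11]; then 0 at L1[6]=L2[12]; then 0 at L1[10]=L2[13]; then 3 at L1[11]=L2[14] gives a common subsequence of length 7, and the DP table's final entry dp[12][14] is also 7, so no common subsequence is longer.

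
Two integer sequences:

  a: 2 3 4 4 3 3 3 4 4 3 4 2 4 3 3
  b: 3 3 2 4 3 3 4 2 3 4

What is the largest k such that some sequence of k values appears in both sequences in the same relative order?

7

One common subsequence of length 7: 2 (a #1, b #3), then 4 (a #4, b #4), then 3 (a #6, b #5), then 3 (a #7, b #6), then 4 (a #8, b #7), then 3 (a #10, b #9), then 4 (a #13, b #10). dp[15][10] = 7 confirms this is the maximum.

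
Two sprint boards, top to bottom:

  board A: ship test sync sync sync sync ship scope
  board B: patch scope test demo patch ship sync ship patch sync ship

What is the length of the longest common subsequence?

Pick ship [1,6], then sync [3,7], then sync [6,10], then ship [7,11]; all 4 tasks appear in both, in order. dp[8][11] = 4 confirms this is the maximum.

4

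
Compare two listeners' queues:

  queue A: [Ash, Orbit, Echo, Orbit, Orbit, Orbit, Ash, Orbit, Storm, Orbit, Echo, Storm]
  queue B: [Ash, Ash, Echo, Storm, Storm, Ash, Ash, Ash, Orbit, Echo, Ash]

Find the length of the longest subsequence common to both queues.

5

One common subsequence of length 5: Ash [1,2], then Echo [3,3], then Ash [7,8], then Orbit [10,9], then Echo [11,10]. Since dp[12][11] = 5, nothing longer is possible.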